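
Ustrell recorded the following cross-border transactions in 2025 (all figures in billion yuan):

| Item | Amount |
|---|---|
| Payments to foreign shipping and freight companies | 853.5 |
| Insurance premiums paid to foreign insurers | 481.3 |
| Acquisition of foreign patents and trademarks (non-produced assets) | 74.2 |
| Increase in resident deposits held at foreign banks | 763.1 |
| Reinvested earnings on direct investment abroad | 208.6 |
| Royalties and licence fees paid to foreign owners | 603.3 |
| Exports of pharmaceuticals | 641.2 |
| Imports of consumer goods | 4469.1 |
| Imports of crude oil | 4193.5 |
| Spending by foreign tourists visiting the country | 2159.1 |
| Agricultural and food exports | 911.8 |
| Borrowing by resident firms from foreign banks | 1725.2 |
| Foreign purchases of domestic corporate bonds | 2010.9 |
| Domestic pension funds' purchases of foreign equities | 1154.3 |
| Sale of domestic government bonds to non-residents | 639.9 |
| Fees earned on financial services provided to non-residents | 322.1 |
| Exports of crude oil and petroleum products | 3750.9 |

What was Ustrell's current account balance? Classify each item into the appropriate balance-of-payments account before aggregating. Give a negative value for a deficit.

-2607.0

Goods: -4469.1 - 4193.5 + 641.2 + 911.8 + 3750.9 = -3358.7
Services: -603.3 - 481.3 + 322.1 + 2159.1 - 853.5 = 543.1
Primary income: 208.6
Current account = (-3358.7) + 543.1 + 208.6 = -2607.0
(Excluded from the current account — capital account: acquisition of foreign patents and trademarks (non-produced assets) 74.2; financial account: increase in resident deposits held at foreign banks 763.1, borrowing by resident firms from foreign banks 1725.2, foreign purchases of domestic corporate bonds 2010.9, domestic pension funds' purchases of foreign equities 1154.3, sale of domestic government bonds to non-residents 639.9.)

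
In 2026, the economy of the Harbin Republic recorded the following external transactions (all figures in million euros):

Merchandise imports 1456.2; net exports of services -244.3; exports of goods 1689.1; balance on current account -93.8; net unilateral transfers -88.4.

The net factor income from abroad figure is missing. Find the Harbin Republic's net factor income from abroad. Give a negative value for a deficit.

Current account = goods balance + services balance + net primary income + net secondary income
Sum of the known components = -99.8
Net factor income from abroad = CA - (known components) = -93.8 - (-99.8) = 6.0

6.0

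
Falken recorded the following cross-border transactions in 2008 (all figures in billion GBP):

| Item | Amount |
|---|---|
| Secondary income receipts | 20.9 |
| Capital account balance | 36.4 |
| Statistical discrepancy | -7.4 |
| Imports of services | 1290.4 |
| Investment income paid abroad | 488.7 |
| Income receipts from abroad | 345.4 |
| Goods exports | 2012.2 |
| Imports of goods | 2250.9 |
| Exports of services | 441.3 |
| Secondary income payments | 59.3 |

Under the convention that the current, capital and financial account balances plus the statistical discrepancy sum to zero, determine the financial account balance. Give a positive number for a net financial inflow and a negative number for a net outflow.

Goods balance = 2012.2 - 2250.9 = -238.7
Services balance = 441.3 - 1290.4 = -849.1
Trade balance (goods + services) = -238.7 + (-849.1) = -1087.8
Net primary income = 345.4 - 488.7 = -143.3
Net secondary income = 20.9 - 59.3 = -38.4
Current account = -1087.8 + (-143.3) + (-38.4) = -1269.5
Financial account = -(-1269.5 + 36.4 + (-7.4)) = 1240.5

1240.5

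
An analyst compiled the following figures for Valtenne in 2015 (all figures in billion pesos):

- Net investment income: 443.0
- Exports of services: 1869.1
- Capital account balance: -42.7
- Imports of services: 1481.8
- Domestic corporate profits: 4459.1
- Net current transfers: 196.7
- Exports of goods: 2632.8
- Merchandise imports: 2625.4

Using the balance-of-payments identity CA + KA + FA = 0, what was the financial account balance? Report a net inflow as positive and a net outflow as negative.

-991.7

Goods balance = 2632.8 - 2625.4 = 7.4
Services balance = 1869.1 - 1481.8 = 387.3
Trade balance (goods + services) = 7.4 + 387.3 = 394.7
Net primary income = 443.0
Net secondary income = 196.7
Current account = 394.7 + 443.0 + 196.7 = 1034.4
Financial account = -(1034.4 + (-42.7)) = -991.7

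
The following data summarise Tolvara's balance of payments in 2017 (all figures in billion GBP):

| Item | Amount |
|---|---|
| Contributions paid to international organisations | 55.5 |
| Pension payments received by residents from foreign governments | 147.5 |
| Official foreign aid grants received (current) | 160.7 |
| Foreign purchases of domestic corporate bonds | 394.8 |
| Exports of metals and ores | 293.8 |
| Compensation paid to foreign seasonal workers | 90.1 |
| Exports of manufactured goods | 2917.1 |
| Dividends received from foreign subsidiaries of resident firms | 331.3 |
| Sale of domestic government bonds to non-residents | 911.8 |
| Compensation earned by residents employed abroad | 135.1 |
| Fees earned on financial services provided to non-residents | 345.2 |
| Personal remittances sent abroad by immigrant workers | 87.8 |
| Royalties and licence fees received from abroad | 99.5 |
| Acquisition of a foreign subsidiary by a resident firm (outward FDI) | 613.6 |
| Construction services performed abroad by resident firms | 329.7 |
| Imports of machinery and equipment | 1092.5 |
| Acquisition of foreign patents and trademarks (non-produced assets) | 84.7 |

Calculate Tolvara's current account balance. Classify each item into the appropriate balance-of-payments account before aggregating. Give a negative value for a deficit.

3434.0

Goods: -1092.5 + 2917.1 + 293.8 = 2118.4
Services: 345.2 + 329.7 + 99.5 = 774.4
Primary income: -90.1 + 135.1 + 331.3 = 376.3
Secondary income: 147.5 - 87.8 + 160.7 - 55.5 = 164.9
Current account = 2118.4 + 774.4 + 376.3 + 164.9 = 3434.0
(Excluded from the current account — financial account: foreign purchases of domestic corporate bonds 394.8, sale of domestic government bonds to non-residents 911.8, acquisition of a foreign subsidiary by a resident firm (outward FDI) 613.6; capital account: acquisition of foreign patents and trademarks (non-produced assets) 84.7.)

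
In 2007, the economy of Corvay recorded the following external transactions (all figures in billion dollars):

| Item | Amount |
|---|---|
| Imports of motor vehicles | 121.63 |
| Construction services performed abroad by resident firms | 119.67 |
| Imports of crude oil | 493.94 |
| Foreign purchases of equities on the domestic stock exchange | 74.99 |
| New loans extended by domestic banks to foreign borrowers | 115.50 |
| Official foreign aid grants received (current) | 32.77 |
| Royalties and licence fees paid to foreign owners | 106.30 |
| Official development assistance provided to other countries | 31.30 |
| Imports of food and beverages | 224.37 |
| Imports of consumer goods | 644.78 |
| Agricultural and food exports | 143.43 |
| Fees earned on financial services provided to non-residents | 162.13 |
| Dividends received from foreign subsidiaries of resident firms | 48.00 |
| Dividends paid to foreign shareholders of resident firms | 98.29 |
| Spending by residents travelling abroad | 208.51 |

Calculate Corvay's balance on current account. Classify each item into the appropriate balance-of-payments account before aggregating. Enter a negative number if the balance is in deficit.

Goods: 143.43 - 224.37 - 121.63 - 493.94 - 644.78 = -1341.29
Services: 119.67 - 106.30 - 208.51 + 162.13 = -33.01
Primary income: 48.00 - 98.29 = -50.29
Secondary income: 32.77 - 31.30 = 1.47
Current account = (-1341.29) + (-33.01) + (-50.29) + 1.47 = -1423.12
(Excluded from the current account — financial account: foreign purchases of equities on the domestic stock exchange 74.99, new loans extended by domestic banks to foreign borrowers 115.50.)

-1423.12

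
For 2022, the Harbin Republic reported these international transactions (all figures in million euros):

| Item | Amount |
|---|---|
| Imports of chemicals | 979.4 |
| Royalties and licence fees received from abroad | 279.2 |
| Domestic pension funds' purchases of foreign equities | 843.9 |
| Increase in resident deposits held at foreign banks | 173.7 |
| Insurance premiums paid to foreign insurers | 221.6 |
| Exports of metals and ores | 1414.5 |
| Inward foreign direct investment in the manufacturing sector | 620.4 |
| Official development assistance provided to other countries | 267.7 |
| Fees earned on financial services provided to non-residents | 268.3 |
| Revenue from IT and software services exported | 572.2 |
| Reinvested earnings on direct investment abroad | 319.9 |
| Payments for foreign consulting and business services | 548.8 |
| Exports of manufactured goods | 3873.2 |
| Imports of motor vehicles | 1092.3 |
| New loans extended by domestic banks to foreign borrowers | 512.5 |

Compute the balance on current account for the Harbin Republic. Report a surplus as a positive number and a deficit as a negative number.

3617.5

Goods: 1414.5 - 979.4 + 3873.2 - 1092.3 = 3216.0
Services: 268.3 - 221.6 + 572.2 - 548.8 + 279.2 = 349.3
Primary income: 319.9
Secondary income: -267.7
Current account = 3216.0 + 349.3 + 319.9 + (-267.7) = 3617.5
(Excluded from the current account — financial account: domestic pension funds' purchases of foreign equities 843.9, increase in resident deposits held at foreign banks 173.7, inward foreign direct investment in the manufacturing sector 620.4, new loans extended by domestic banks to foreign borrowers 512.5.)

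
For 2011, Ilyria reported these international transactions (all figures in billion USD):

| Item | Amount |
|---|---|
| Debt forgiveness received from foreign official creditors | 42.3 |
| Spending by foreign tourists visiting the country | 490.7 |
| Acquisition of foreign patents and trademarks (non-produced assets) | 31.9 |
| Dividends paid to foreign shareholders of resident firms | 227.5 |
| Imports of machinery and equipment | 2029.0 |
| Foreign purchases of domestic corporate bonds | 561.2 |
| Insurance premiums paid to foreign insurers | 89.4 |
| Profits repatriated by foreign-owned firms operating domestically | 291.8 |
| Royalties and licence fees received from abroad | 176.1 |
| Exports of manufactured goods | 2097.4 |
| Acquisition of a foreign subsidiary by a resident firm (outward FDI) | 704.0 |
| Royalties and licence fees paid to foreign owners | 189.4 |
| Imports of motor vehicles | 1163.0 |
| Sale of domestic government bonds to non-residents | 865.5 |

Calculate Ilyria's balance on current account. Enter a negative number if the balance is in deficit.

Goods: -1163.0 - 2029.0 + 2097.4 = -1094.6
Services: 490.7 - 189.4 + 176.1 - 89.4 = 388.0
Primary income: -291.8 - 227.5 = -519.3
Current account = (-1094.6) + 388.0 + (-519.3) = -1225.9
(Excluded from the current account — capital account: debt forgiveness received from foreign official creditors 42.3, acquisition of foreign patents and trademarks (non-produced assets) 31.9; financial account: foreign purchases of domestic corporate bonds 561.2, acquisition of a foreign subsidiary by a resident firm (outward FDI) 704.0, sale of domestic government bonds to non-residents 865.5.)

-1225.9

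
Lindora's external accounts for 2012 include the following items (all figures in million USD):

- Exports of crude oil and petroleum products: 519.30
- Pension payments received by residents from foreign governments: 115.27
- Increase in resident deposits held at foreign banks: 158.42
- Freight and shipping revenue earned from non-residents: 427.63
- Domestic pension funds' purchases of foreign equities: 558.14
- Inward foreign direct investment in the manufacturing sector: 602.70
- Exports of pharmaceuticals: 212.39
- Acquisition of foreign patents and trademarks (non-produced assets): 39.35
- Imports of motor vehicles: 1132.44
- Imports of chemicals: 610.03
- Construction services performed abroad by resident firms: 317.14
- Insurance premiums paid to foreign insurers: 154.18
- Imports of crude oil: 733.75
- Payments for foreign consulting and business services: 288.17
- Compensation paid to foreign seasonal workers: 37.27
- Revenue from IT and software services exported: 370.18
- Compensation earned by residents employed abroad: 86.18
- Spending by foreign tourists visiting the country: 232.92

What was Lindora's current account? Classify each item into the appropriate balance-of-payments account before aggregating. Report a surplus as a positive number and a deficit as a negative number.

Goods: 212.39 - 610.03 + 519.30 - 1132.44 - 733.75 = -1744.53
Services: 370.18 - 154.18 + 427.63 + 232.92 + 317.14 - 288.17 = 905.52
Primary income: -37.27 + 86.18 = 48.91
Secondary income: 115.27
Current account = (-1744.53) + 905.52 + 48.91 + 115.27 = -674.83
(Excluded from the current account — financial account: increase in resident deposits held at foreign banks 158.42, domestic pension funds' purchases of foreign equities 558.14, inward foreign direct investment in the manufacturing sector 602.70; capital account: acquisition of foreign patents and trademarks (non-produced assets) 39.35.)

-674.83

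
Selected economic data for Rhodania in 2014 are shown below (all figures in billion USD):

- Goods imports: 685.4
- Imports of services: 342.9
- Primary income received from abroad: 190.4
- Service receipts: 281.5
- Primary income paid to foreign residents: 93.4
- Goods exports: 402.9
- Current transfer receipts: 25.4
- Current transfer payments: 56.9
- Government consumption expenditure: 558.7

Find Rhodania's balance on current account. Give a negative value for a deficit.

Goods balance = 402.9 - 685.4 = -282.5
Services balance = 281.5 - 342.9 = -61.4
Trade balance (goods + services) = -282.5 + (-61.4) = -343.9
Net primary income = 190.4 - 93.4 = 97.0
Net secondary income = 25.4 - 56.9 = -31.5
Current account = -343.9 + 97.0 + (-31.5) = -278.4

-278.4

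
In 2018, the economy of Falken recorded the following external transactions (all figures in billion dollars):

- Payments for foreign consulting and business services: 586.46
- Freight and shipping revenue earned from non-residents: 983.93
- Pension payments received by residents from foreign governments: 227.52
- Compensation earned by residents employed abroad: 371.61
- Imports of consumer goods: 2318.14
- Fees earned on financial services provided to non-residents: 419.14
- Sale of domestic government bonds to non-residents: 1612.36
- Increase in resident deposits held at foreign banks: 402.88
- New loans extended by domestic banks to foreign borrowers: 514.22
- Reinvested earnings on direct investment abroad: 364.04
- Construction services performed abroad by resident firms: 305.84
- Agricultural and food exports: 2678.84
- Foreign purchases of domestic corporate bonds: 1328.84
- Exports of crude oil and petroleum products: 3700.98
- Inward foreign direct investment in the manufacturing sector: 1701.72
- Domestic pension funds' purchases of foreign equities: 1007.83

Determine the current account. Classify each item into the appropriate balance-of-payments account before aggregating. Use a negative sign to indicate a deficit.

Goods: 3700.98 + 2678.84 - 2318.14 = 4061.68
Services: 305.84 - 586.46 + 419.14 + 983.93 = 1122.45
Primary income: 371.61 + 364.04 = 735.65
Secondary income: 227.52
Current account = 4061.68 + 1122.45 + 735.65 + 227.52 = 6147.30
(Excluded from the current account — financial account: sale of domestic government bonds to non-residents 1612.36, increase in resident deposits held at foreign banks 402.88, new loans extended by domestic banks to foreign borrowers 514.22, foreign purchases of domestic corporate bonds 1328.84, inward foreign direct investment in the manufacturing sector 1701.72, domestic pension funds' purchases of foreign equities 1007.83.)

6147.30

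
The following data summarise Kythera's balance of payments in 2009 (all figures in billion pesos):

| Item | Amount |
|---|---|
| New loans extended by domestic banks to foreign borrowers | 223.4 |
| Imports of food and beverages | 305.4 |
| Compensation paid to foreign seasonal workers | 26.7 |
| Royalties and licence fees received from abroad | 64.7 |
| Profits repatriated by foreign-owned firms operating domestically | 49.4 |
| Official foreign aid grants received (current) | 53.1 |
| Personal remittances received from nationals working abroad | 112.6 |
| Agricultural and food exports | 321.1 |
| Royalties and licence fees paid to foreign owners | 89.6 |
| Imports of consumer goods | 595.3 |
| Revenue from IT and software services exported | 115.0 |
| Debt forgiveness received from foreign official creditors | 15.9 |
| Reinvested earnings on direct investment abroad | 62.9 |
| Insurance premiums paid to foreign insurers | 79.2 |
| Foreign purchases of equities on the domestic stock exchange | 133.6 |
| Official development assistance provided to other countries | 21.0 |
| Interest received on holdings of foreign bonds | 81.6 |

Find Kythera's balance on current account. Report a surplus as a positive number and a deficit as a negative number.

-355.6

Goods: -305.4 - 595.3 + 321.1 = -579.6
Services: -89.6 - 79.2 + 115.0 + 64.7 = 10.9
Primary income: -49.4 + 81.6 + 62.9 - 26.7 = 68.4
Secondary income: 53.1 - 21.0 + 112.6 = 144.7
Current account = (-579.6) + 10.9 + 68.4 + 144.7 = -355.6
(Excluded from the current account — financial account: new loans extended by domestic banks to foreign borrowers 223.4, foreign purchases of equities on the domestic stock exchange 133.6; capital account: debt forgiveness received from foreign official creditors 15.9.)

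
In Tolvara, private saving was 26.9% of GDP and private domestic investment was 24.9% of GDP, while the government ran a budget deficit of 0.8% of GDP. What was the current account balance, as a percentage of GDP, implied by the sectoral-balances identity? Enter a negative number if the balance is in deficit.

By the sectoral-balances identity, CA = (S_private - I) + (T - G).
Private balance = 26.9 - 24.9 = 2.0
Government balance (T - G) = -0.8
CA = 2.0 + (-0.8) = 1.2

1.2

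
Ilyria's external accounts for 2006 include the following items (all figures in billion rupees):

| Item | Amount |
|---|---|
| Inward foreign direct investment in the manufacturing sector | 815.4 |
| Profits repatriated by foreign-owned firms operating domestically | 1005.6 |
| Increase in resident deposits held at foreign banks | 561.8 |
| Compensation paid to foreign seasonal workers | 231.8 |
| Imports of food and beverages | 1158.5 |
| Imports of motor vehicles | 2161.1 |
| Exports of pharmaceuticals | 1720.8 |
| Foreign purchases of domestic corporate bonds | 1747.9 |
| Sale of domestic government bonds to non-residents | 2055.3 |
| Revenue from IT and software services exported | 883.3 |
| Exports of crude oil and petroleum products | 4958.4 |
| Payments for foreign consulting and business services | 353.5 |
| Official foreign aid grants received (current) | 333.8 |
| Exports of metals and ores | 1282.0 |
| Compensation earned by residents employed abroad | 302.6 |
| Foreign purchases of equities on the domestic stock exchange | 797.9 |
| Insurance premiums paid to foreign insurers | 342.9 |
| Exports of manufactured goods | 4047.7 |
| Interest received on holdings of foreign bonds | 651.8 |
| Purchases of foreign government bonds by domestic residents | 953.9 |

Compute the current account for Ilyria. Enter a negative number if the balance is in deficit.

8927.0

Goods: 1282.0 - 2161.1 + 4958.4 + 1720.8 - 1158.5 + 4047.7 = 8689.3
Services: 883.3 - 353.5 - 342.9 = 186.9
Primary income: -1005.6 + 302.6 - 231.8 + 651.8 = -283.0
Secondary income: 333.8
Current account = 8689.3 + 186.9 + (-283.0) + 333.8 = 8927.0
(Excluded from the current account — financial account: inward foreign direct investment in the manufacturing sector 815.4, increase in resident deposits held at foreign banks 561.8, foreign purchases of domestic corporate bonds 1747.9, sale of domestic government bonds to non-residents 2055.3, foreign purchases of equities on the domestic stock exchange 797.9, purchases of foreign government bonds by domestic residents 953.9.)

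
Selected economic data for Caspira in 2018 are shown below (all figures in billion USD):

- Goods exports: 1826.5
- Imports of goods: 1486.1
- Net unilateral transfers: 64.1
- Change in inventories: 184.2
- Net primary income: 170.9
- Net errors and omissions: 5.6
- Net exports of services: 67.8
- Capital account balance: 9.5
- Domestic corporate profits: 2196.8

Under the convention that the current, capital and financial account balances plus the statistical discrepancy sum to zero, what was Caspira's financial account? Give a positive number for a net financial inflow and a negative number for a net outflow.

Goods balance = 1826.5 - 1486.1 = 340.4
Services balance = 67.8
Trade balance (goods + services) = 340.4 + 67.8 = 408.2
Net primary income = 170.9
Net secondary income = 64.1
Current account = 408.2 + 170.9 + 64.1 = 643.2
Financial account = -(643.2 + 9.5 + 5.6) = -658.3

-658.3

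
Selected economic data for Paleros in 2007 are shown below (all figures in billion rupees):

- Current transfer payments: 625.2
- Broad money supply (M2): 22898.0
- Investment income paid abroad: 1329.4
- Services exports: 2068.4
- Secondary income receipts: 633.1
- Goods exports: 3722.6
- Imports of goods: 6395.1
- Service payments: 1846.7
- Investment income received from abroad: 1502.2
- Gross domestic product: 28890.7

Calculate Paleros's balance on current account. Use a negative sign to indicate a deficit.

Goods balance = 3722.6 - 6395.1 = -2672.5
Services balance = 2068.4 - 1846.7 = 221.7
Trade balance (goods + services) = -2672.5 + 221.7 = -2450.8
Net primary income = 1502.2 - 1329.4 = 172.8
Net secondary income = 633.1 - 625.2 = 7.9
Current account = -2450.8 + 172.8 + 7.9 = -2270.1

-2270.1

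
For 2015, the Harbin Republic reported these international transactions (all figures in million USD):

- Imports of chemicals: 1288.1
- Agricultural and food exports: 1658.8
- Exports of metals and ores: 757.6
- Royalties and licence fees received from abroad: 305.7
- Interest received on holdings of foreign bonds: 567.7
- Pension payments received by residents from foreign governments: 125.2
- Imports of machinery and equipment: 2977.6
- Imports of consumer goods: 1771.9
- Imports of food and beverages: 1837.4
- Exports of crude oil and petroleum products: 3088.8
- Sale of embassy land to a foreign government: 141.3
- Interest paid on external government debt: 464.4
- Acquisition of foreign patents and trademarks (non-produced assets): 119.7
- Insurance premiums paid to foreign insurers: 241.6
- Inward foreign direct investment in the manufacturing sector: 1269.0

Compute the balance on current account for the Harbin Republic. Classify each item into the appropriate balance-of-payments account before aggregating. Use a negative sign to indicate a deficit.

Goods: -1771.9 + 3088.8 - 2977.6 - 1837.4 - 1288.1 + 1658.8 + 757.6 = -2369.8
Services: -241.6 + 305.7 = 64.1
Primary income: 567.7 - 464.4 = 103.3
Secondary income: 125.2
Current account = (-2369.8) + 64.1 + 103.3 + 125.2 = -2077.2
(Excluded from the current account — capital account: sale of embassy land to a foreign government 141.3, acquisition of foreign patents and trademarks (non-produced assets) 119.7; financial account: inward foreign direct investment in the manufacturing sector 1269.0.)

-2077.2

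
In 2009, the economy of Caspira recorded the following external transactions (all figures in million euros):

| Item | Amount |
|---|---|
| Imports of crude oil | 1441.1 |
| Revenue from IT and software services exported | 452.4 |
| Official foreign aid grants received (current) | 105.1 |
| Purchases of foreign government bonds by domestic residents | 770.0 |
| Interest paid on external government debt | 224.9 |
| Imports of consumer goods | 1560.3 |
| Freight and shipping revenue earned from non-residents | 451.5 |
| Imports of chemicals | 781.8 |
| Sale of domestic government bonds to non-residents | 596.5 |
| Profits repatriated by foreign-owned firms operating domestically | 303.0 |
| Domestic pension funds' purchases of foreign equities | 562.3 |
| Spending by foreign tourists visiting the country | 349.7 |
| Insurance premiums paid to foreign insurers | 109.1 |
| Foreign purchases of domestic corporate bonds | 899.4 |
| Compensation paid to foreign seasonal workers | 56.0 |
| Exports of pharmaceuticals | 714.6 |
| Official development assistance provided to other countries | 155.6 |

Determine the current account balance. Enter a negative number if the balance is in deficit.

-2558.5

Goods: -1441.1 - 781.8 + 714.6 - 1560.3 = -3068.6
Services: 451.5 - 109.1 + 349.7 + 452.4 = 1144.5
Primary income: -224.9 - 56.0 - 303.0 = -583.9
Secondary income: 105.1 - 155.6 = -50.5
Current account = (-3068.6) + 1144.5 + (-583.9) + (-50.5) = -2558.5
(Excluded from the current account — financial account: purchases of foreign government bonds by domestic residents 770.0, sale of domestic government bonds to non-residents 596.5, domestic pension funds' purchases of foreign equities 562.3, foreign purchases of domestic corporate bonds 899.4.)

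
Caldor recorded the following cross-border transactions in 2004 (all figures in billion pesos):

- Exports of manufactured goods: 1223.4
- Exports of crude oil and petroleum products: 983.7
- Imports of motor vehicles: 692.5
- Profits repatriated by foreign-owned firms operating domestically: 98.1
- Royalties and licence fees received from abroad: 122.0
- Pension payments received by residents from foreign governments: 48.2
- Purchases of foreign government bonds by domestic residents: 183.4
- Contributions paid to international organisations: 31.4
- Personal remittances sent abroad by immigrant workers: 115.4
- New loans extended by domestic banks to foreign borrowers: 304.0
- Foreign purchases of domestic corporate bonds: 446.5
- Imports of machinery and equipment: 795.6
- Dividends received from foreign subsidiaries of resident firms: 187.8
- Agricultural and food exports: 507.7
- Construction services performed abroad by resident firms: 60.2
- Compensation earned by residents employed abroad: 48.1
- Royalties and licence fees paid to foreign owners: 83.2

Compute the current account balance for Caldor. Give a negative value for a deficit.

1364.9

Goods: 507.7 - 692.5 - 795.6 + 1223.4 + 983.7 = 1226.7
Services: 122.0 - 83.2 + 60.2 = 99.0
Primary income: -98.1 + 48.1 + 187.8 = 137.8
Secondary income: 48.2 - 115.4 - 31.4 = -98.6
Current account = 1226.7 + 99.0 + 137.8 + (-98.6) = 1364.9
(Excluded from the current account — financial account: purchases of foreign government bonds by domestic residents 183.4, new loans extended by domestic banks to foreign borrowers 304.0, foreign purchases of domestic corporate bonds 446.5.)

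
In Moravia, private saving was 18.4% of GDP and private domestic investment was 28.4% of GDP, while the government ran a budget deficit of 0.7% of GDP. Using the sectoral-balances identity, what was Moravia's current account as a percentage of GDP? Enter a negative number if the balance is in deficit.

-10.7

By the sectoral-balances identity, CA = (S_private - I) + (T - G).
Private balance = 18.4 - 28.4 = -10.0
Government balance (T - G) = -0.7
CA = -10.0 + (-0.7) = -10.7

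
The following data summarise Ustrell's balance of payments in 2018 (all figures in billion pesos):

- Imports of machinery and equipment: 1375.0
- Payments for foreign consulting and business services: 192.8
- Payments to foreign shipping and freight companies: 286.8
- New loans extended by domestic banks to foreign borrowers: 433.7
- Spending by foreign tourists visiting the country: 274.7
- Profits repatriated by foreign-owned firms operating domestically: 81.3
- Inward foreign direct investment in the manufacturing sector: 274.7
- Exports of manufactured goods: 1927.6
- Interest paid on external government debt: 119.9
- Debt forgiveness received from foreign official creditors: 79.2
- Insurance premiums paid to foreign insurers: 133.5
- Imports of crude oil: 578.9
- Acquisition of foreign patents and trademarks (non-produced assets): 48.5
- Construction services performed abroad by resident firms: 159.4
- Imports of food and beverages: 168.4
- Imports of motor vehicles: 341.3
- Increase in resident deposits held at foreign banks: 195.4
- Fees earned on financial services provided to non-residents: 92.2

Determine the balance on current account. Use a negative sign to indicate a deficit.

Goods: -341.3 - 168.4 - 1375.0 - 578.9 + 1927.6 = -536.0
Services: 92.2 + 159.4 - 286.8 - 192.8 + 274.7 - 133.5 = -86.8
Primary income: -119.9 - 81.3 = -201.2
Current account = (-536.0) + (-86.8) + (-201.2) = -824.0
(Excluded from the current account — financial account: new loans extended by domestic banks to foreign borrowers 433.7, inward foreign direct investment in the manufacturing sector 274.7, increase in resident deposits held at foreign banks 195.4; capital account: debt forgiveness received from foreign official creditors 79.2, acquisition of foreign patents and trademarks (non-produced assets) 48.5.)

-824.0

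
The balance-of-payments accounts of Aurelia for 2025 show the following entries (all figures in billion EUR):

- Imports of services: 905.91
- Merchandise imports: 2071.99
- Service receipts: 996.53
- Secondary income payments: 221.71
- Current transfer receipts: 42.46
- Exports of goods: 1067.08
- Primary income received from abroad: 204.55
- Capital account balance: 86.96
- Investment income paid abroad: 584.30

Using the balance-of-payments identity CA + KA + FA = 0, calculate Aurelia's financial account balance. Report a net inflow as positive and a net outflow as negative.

1386.33

Goods balance = 1067.08 - 2071.99 = -1004.91
Services balance = 996.53 - 905.91 = 90.62
Trade balance (goods + services) = -1004.91 + 90.62 = -914.29
Net primary income = 204.55 - 584.30 = -379.75
Net secondary income = 42.46 - 221.71 = -179.25
Current account = -914.29 + (-379.75) + (-179.25) = -1473.29
Financial account = -(-1473.29 + 86.96) = 1386.33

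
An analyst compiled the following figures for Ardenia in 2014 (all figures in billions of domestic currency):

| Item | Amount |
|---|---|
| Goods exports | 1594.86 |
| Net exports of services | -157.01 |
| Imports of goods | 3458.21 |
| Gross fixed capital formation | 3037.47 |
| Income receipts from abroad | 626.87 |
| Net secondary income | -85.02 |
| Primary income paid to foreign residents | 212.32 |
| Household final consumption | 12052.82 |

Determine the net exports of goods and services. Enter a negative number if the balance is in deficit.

-2020.36

Goods balance = 1594.86 - 3458.21 = -1863.35
Services balance = -157.01
Trade balance (goods + services) = -1863.35 + (-157.01) = -2020.36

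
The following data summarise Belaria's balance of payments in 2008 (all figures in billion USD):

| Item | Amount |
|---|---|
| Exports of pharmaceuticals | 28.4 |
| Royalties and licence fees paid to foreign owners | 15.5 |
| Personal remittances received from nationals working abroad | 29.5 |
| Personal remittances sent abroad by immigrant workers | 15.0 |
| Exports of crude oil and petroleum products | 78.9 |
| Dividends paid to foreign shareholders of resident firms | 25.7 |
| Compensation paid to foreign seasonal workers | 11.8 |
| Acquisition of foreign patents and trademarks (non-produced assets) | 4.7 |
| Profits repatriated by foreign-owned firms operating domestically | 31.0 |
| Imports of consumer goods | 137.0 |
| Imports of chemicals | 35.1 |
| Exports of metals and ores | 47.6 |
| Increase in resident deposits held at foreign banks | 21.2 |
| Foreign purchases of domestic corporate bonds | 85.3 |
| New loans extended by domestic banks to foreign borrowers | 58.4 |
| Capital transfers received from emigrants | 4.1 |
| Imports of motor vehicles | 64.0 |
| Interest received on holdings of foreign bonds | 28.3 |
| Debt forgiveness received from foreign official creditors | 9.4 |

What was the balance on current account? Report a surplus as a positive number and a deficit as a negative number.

Goods: -137.0 - 64.0 + 28.4 - 35.1 + 78.9 + 47.6 = -81.2
Services: -15.5
Primary income: -11.8 - 25.7 + 28.3 - 31.0 = -40.2
Secondary income: -15.0 + 29.5 = 14.5
Current account = (-81.2) + (-15.5) + (-40.2) + 14.5 = -122.4
(Excluded from the current account — capital account: acquisition of foreign patents and trademarks (non-produced assets) 4.7, capital transfers received from emigrants 4.1, debt forgiveness received from foreign official creditors 9.4; financial account: increase in resident deposits held at foreign banks 21.2, foreign purchases of domestic corporate bonds 85.3, new loans extended by domestic banks to foreign borrowers 58.4.)

-122.4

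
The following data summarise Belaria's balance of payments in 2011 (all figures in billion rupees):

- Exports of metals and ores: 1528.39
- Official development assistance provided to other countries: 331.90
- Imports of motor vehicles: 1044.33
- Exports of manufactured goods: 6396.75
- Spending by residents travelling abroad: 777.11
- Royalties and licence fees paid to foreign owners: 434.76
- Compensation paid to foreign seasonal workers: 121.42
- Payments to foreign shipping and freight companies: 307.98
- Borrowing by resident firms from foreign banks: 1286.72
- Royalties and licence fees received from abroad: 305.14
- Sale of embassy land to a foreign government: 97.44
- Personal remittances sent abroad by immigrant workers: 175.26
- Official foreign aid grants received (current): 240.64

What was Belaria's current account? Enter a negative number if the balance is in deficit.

Goods: -1044.33 + 1528.39 + 6396.75 = 6880.81
Services: -777.11 - 434.76 - 307.98 + 305.14 = -1214.71
Primary income: -121.42
Secondary income: -331.90 - 175.26 + 240.64 = -266.52
Current account = 6880.81 + (-1214.71) + (-121.42) + (-266.52) = 5278.16
(Excluded from the current account — financial account: borrowing by resident firms from foreign banks 1286.72; capital account: sale of embassy land to a foreign government 97.44.)

5278.16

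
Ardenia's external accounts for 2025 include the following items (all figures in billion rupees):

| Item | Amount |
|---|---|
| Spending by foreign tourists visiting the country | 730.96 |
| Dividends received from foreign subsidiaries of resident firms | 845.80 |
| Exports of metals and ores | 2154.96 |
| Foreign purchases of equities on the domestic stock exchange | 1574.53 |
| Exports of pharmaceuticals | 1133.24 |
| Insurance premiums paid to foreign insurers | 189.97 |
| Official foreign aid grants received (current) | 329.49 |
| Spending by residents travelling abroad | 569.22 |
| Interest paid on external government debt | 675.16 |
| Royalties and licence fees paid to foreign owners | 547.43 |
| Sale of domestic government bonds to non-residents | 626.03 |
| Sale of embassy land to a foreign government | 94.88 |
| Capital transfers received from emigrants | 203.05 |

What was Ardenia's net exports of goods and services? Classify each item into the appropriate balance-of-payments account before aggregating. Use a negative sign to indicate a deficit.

2712.54

Goods: 1133.24 + 2154.96 = 3288.20
Services: -189.97 + 730.96 - 547.43 - 569.22 = -575.66
Trade balance = 3288.20 + (-575.66) = 2712.54
(Excluded from the trade balance — primary income: dividends received from foreign subsidiaries of resident firms 845.80, interest paid on external government debt 675.16; financial account: foreign purchases of equities on the domestic stock exchange 1574.53, sale of domestic government bonds to non-residents 626.03; secondary income: official foreign aid grants received (current) 329.49; capital account: sale of embassy land to a foreign government 94.88, capital transfers received from emigrants 203.05.)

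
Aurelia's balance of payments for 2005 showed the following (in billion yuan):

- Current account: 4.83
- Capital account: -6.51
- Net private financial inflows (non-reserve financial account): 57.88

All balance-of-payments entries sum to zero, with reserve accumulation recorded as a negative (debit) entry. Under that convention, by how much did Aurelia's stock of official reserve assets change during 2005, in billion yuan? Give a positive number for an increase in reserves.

56.20

Official reserve transactions balance = -(4.83 + (-6.51) + 57.88) = -56.20
An accumulation of reserves is recorded as a debit (negative entry), so the change in the stock of reserves is the negative of that balance.
Change in official reserves = -(-56.20) = 56.20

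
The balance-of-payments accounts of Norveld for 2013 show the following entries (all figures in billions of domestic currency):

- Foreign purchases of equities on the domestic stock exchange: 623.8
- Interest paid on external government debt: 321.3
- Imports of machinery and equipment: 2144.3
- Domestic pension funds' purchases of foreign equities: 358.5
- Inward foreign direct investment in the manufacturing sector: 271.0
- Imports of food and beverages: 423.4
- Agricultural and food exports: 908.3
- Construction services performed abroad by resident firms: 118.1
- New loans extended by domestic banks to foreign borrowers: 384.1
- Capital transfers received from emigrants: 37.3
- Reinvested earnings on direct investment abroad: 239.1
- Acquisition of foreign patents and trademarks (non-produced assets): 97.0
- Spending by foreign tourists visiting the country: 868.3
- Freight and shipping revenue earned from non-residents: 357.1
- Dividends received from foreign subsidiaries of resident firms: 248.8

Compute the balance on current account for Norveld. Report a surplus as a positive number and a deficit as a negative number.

-149.3

Goods: 908.3 - 2144.3 - 423.4 = -1659.4
Services: 868.3 + 357.1 + 118.1 = 1343.5
Primary income: -321.3 + 248.8 + 239.1 = 166.6
Current account = (-1659.4) + 1343.5 + 166.6 = -149.3
(Excluded from the current account — financial account: foreign purchases of equities on the domestic stock exchange 623.8, domestic pension funds' purchases of foreign equities 358.5, inward foreign direct investment in the manufacturing sector 271.0, new loans extended by domestic banks to foreign borrowers 384.1; capital account: capital transfers received from emigrants 37.3, acquisition of foreign patents and trademarks (non-produced assets) 97.0.)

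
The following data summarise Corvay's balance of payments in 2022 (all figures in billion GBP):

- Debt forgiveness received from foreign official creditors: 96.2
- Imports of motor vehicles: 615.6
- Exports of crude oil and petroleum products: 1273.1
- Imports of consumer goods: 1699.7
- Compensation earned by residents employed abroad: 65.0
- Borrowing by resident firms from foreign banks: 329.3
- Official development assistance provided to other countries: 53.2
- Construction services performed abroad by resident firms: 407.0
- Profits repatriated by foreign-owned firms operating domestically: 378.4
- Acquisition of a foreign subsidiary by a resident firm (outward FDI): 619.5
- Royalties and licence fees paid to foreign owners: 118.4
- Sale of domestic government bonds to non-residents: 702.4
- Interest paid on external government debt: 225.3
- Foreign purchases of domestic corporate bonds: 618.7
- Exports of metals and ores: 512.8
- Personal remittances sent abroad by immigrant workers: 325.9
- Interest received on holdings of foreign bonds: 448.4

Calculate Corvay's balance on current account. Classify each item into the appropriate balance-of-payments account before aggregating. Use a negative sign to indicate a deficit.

Goods: 1273.1 - 1699.7 + 512.8 - 615.6 = -529.4
Services: 407.0 - 118.4 = 288.6
Primary income: 448.4 - 225.3 + 65.0 - 378.4 = -90.3
Secondary income: -53.2 - 325.9 = -379.1
Current account = (-529.4) + 288.6 + (-90.3) + (-379.1) = -710.2
(Excluded from the current account — capital account: debt forgiveness received from foreign official creditors 96.2; financial account: borrowing by resident firms from foreign banks 329.3, acquisition of a foreign subsidiary by a resident firm (outward FDI) 619.5, sale of domestic government bonds to non-residents 702.4, foreign purchases of domestic corporate bonds 618.7.)

-710.2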